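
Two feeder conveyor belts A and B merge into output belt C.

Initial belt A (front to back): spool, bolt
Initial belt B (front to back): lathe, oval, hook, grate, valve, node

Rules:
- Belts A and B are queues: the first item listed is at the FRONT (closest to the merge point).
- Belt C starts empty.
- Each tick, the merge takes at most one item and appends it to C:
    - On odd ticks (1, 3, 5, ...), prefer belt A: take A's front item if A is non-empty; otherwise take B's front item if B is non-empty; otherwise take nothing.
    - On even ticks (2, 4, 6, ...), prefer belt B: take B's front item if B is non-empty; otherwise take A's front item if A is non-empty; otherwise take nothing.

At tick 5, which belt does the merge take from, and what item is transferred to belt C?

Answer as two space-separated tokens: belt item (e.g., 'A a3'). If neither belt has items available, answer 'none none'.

Answer: B hook

Derivation:
Tick 1: prefer A, take spool from A; A=[bolt] B=[lathe,oval,hook,grate,valve,node] C=[spool]
Tick 2: prefer B, take lathe from B; A=[bolt] B=[oval,hook,grate,valve,node] C=[spool,lathe]
Tick 3: prefer A, take bolt from A; A=[-] B=[oval,hook,grate,valve,node] C=[spool,lathe,bolt]
Tick 4: prefer B, take oval from B; A=[-] B=[hook,grate,valve,node] C=[spool,lathe,bolt,oval]
Tick 5: prefer A, take hook from B; A=[-] B=[grate,valve,node] C=[spool,lathe,bolt,oval,hook]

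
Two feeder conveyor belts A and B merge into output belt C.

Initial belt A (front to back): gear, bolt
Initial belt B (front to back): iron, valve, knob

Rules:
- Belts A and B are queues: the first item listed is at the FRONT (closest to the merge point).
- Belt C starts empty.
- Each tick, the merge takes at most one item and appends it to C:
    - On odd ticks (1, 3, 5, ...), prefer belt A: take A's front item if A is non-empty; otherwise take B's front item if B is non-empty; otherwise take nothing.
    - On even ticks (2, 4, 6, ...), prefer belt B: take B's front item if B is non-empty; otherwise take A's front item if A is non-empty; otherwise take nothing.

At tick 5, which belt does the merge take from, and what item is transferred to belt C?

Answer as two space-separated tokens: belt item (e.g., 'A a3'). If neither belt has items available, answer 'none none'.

Tick 1: prefer A, take gear from A; A=[bolt] B=[iron,valve,knob] C=[gear]
Tick 2: prefer B, take iron from B; A=[bolt] B=[valve,knob] C=[gear,iron]
Tick 3: prefer A, take bolt from A; A=[-] B=[valve,knob] C=[gear,iron,bolt]
Tick 4: prefer B, take valve from B; A=[-] B=[knob] C=[gear,iron,bolt,valve]
Tick 5: prefer A, take knob from B; A=[-] B=[-] C=[gear,iron,bolt,valve,knob]

Answer: B knob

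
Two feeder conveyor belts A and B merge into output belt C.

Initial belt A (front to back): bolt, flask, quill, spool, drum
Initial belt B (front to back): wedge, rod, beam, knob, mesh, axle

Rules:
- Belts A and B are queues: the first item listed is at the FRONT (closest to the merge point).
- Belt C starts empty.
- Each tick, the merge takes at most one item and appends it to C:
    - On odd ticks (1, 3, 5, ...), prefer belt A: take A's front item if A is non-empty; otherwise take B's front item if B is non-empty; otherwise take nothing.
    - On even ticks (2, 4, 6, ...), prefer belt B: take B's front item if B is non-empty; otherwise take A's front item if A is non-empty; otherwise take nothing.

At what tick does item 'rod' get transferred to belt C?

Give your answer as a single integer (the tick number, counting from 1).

Tick 1: prefer A, take bolt from A; A=[flask,quill,spool,drum] B=[wedge,rod,beam,knob,mesh,axle] C=[bolt]
Tick 2: prefer B, take wedge from B; A=[flask,quill,spool,drum] B=[rod,beam,knob,mesh,axle] C=[bolt,wedge]
Tick 3: prefer A, take flask from A; A=[quill,spool,drum] B=[rod,beam,knob,mesh,axle] C=[bolt,wedge,flask]
Tick 4: prefer B, take rod from B; A=[quill,spool,drum] B=[beam,knob,mesh,axle] C=[bolt,wedge,flask,rod]

Answer: 4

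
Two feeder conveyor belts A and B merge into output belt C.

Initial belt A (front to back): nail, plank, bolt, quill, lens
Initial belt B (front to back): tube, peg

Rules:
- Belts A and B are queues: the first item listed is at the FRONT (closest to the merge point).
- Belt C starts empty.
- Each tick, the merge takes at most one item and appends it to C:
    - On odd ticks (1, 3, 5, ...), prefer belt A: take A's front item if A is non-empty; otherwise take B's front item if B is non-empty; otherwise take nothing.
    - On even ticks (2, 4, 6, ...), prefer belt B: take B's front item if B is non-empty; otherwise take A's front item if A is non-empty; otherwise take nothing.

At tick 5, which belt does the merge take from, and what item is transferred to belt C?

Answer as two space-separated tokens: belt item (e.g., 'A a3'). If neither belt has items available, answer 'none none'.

Tick 1: prefer A, take nail from A; A=[plank,bolt,quill,lens] B=[tube,peg] C=[nail]
Tick 2: prefer B, take tube from B; A=[plank,bolt,quill,lens] B=[peg] C=[nail,tube]
Tick 3: prefer A, take plank from A; A=[bolt,quill,lens] B=[peg] C=[nail,tube,plank]
Tick 4: prefer B, take peg from B; A=[bolt,quill,lens] B=[-] C=[nail,tube,plank,peg]
Tick 5: prefer A, take bolt from A; A=[quill,lens] B=[-] C=[nail,tube,plank,peg,bolt]

Answer: A bolt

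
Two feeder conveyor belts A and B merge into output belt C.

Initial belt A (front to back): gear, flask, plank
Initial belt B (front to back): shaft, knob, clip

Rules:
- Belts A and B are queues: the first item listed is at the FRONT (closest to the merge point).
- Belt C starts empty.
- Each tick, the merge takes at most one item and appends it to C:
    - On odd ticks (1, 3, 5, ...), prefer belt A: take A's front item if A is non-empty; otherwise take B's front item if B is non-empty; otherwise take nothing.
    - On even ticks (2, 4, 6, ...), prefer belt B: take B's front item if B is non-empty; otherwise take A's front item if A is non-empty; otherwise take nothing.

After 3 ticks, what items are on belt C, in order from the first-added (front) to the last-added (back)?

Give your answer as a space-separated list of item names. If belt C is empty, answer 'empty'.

Answer: gear shaft flask

Derivation:
Tick 1: prefer A, take gear from A; A=[flask,plank] B=[shaft,knob,clip] C=[gear]
Tick 2: prefer B, take shaft from B; A=[flask,plank] B=[knob,clip] C=[gear,shaft]
Tick 3: prefer A, take flask from A; A=[plank] B=[knob,clip] C=[gear,shaft,flask]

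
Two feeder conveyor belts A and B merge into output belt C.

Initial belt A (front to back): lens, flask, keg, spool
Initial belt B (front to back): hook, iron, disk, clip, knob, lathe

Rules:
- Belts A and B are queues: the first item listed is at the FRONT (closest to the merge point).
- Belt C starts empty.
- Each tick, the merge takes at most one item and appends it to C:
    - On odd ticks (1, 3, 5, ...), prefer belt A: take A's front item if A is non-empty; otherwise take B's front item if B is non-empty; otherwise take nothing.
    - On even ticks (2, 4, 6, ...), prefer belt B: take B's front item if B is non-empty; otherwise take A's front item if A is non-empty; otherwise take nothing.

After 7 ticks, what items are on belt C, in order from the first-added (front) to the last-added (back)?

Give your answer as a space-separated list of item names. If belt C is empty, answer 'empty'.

Tick 1: prefer A, take lens from A; A=[flask,keg,spool] B=[hook,iron,disk,clip,knob,lathe] C=[lens]
Tick 2: prefer B, take hook from B; A=[flask,keg,spool] B=[iron,disk,clip,knob,lathe] C=[lens,hook]
Tick 3: prefer A, take flask from A; A=[keg,spool] B=[iron,disk,clip,knob,lathe] C=[lens,hook,flask]
Tick 4: prefer B, take iron from B; A=[keg,spool] B=[disk,clip,knob,lathe] C=[lens,hook,flask,iron]
Tick 5: prefer A, take keg from A; A=[spool] B=[disk,clip,knob,lathe] C=[lens,hook,flask,iron,keg]
Tick 6: prefer B, take disk from B; A=[spool] B=[clip,knob,lathe] C=[lens,hook,flask,iron,keg,disk]
Tick 7: prefer A, take spool from A; A=[-] B=[clip,knob,lathe] C=[lens,hook,flask,iron,keg,disk,spool]

Answer: lens hook flask iron keg disk spool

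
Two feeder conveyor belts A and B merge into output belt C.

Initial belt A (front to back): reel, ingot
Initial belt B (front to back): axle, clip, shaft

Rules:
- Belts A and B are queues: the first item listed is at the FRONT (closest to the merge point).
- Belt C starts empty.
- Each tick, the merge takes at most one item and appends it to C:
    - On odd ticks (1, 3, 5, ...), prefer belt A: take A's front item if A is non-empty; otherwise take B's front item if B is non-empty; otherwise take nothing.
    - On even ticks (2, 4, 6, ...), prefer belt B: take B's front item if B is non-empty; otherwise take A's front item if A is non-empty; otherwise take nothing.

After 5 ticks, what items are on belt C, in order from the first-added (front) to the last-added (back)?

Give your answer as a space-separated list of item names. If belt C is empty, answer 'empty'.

Tick 1: prefer A, take reel from A; A=[ingot] B=[axle,clip,shaft] C=[reel]
Tick 2: prefer B, take axle from B; A=[ingot] B=[clip,shaft] C=[reel,axle]
Tick 3: prefer A, take ingot from A; A=[-] B=[clip,shaft] C=[reel,axle,ingot]
Tick 4: prefer B, take clip from B; A=[-] B=[shaft] C=[reel,axle,ingot,clip]
Tick 5: prefer A, take shaft from B; A=[-] B=[-] C=[reel,axle,ingot,clip,shaft]

Answer: reel axle ingot clip shaft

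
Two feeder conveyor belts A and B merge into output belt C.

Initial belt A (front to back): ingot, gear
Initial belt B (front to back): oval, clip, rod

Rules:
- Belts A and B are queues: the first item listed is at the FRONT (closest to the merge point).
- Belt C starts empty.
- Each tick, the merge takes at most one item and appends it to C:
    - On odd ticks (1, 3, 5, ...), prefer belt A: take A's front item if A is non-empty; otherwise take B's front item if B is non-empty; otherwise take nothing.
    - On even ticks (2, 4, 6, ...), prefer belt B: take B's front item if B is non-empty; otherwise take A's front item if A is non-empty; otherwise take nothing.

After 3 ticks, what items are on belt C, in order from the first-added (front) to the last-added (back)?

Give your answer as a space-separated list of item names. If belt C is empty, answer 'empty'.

Tick 1: prefer A, take ingot from A; A=[gear] B=[oval,clip,rod] C=[ingot]
Tick 2: prefer B, take oval from B; A=[gear] B=[clip,rod] C=[ingot,oval]
Tick 3: prefer A, take gear from A; A=[-] B=[clip,rod] C=[ingot,oval,gear]

Answer: ingot oval gear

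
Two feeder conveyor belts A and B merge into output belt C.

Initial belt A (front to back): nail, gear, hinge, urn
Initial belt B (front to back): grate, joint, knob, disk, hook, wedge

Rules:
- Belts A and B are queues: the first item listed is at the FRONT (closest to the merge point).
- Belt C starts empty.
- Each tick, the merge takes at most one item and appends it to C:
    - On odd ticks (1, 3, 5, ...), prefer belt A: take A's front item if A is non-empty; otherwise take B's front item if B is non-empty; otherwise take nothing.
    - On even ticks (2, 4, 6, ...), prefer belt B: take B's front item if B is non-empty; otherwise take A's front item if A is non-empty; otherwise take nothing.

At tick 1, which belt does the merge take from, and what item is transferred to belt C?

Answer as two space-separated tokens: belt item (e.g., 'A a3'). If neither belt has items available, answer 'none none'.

Answer: A nail

Derivation:
Tick 1: prefer A, take nail from A; A=[gear,hinge,urn] B=[grate,joint,knob,disk,hook,wedge] C=[nail]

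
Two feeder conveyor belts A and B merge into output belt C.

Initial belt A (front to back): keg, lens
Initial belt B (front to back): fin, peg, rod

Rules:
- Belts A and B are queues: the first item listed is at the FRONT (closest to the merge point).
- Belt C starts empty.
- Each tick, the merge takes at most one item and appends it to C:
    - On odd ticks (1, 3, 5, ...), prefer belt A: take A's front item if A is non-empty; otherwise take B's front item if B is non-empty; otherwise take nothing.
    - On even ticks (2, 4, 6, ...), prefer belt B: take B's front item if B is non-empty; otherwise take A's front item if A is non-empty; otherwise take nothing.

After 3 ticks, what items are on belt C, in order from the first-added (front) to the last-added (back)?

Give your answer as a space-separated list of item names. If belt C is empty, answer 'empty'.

Answer: keg fin lens

Derivation:
Tick 1: prefer A, take keg from A; A=[lens] B=[fin,peg,rod] C=[keg]
Tick 2: prefer B, take fin from B; A=[lens] B=[peg,rod] C=[keg,fin]
Tick 3: prefer A, take lens from A; A=[-] B=[peg,rod] C=[keg,fin,lens]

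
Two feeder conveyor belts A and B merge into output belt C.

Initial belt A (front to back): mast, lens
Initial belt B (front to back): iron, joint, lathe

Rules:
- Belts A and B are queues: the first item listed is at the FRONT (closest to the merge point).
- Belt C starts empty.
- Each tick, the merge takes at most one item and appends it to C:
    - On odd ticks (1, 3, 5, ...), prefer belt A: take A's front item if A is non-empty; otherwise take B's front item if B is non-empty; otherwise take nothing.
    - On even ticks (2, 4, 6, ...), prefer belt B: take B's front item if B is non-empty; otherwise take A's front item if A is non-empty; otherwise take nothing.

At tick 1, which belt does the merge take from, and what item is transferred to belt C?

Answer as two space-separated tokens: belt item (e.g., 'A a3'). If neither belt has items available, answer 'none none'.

Answer: A mast

Derivation:
Tick 1: prefer A, take mast from A; A=[lens] B=[iron,joint,lathe] C=[mast]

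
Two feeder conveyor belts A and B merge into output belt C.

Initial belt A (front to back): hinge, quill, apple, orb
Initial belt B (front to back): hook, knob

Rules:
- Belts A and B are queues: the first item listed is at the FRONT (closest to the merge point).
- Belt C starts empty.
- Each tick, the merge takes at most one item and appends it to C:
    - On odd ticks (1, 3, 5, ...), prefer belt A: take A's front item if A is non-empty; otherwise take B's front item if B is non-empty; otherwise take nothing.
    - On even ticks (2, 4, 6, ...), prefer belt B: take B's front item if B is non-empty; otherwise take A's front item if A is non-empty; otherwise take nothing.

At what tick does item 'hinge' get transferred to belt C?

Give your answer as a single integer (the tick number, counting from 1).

Answer: 1

Derivation:
Tick 1: prefer A, take hinge from A; A=[quill,apple,orb] B=[hook,knob] C=[hinge]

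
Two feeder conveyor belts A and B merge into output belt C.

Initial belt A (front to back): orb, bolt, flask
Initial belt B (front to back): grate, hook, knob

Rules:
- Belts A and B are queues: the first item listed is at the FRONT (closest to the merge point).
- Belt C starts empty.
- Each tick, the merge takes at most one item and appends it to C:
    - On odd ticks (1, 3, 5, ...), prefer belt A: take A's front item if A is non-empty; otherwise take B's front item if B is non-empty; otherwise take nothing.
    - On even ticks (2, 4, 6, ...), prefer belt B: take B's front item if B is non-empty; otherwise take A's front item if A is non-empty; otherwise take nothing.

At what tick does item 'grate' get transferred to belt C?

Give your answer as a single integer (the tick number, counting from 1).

Answer: 2

Derivation:
Tick 1: prefer A, take orb from A; A=[bolt,flask] B=[grate,hook,knob] C=[orb]
Tick 2: prefer B, take grate from B; A=[bolt,flask] B=[hook,knob] C=[orb,grate]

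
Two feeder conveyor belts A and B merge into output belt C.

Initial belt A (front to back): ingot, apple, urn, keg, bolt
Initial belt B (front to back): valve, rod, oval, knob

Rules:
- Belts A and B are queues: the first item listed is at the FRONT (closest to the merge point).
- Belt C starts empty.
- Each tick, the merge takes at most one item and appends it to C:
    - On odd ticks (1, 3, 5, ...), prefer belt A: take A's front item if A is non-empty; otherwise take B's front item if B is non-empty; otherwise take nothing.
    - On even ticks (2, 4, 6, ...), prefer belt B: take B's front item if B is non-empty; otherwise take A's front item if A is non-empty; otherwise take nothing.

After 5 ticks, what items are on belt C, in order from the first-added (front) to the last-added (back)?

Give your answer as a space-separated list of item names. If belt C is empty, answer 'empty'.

Tick 1: prefer A, take ingot from A; A=[apple,urn,keg,bolt] B=[valve,rod,oval,knob] C=[ingot]
Tick 2: prefer B, take valve from B; A=[apple,urn,keg,bolt] B=[rod,oval,knob] C=[ingot,valve]
Tick 3: prefer A, take apple from A; A=[urn,keg,bolt] B=[rod,oval,knob] C=[ingot,valve,apple]
Tick 4: prefer B, take rod from B; A=[urn,keg,bolt] B=[oval,knob] C=[ingot,valve,apple,rod]
Tick 5: prefer A, take urn from A; A=[keg,bolt] B=[oval,knob] C=[ingot,valve,apple,rod,urn]

Answer: ingot valve apple rod urn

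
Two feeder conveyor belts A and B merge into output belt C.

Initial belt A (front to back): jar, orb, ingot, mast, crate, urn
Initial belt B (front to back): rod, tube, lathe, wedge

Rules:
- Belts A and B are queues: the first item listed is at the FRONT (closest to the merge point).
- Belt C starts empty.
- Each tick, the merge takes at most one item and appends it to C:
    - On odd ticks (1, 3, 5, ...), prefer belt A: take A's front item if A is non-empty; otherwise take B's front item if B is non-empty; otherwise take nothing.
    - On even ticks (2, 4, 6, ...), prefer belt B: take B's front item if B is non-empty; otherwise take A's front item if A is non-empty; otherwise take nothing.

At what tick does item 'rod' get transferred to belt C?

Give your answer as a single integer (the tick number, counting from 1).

Tick 1: prefer A, take jar from A; A=[orb,ingot,mast,crate,urn] B=[rod,tube,lathe,wedge] C=[jar]
Tick 2: prefer B, take rod from B; A=[orb,ingot,mast,crate,urn] B=[tube,lathe,wedge] C=[jar,rod]

Answer: 2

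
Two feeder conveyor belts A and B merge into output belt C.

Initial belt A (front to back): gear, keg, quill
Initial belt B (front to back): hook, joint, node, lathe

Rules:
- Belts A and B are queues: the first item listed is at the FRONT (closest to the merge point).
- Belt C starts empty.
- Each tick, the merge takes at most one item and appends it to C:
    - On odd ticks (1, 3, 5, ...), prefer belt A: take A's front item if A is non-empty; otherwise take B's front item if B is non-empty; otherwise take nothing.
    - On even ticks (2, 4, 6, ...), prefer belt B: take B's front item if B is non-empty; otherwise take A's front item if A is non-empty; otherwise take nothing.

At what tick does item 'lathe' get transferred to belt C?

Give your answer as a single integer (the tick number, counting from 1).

Tick 1: prefer A, take gear from A; A=[keg,quill] B=[hook,joint,node,lathe] C=[gear]
Tick 2: prefer B, take hook from B; A=[keg,quill] B=[joint,node,lathe] C=[gear,hook]
Tick 3: prefer A, take keg from A; A=[quill] B=[joint,node,lathe] C=[gear,hook,keg]
Tick 4: prefer B, take joint from B; A=[quill] B=[node,lathe] C=[gear,hook,keg,joint]
Tick 5: prefer A, take quill from A; A=[-] B=[node,lathe] C=[gear,hook,keg,joint,quill]
Tick 6: prefer B, take node from B; A=[-] B=[lathe] C=[gear,hook,keg,joint,quill,node]
Tick 7: prefer A, take lathe from B; A=[-] B=[-] C=[gear,hook,keg,joint,quill,node,lathe]

Answer: 7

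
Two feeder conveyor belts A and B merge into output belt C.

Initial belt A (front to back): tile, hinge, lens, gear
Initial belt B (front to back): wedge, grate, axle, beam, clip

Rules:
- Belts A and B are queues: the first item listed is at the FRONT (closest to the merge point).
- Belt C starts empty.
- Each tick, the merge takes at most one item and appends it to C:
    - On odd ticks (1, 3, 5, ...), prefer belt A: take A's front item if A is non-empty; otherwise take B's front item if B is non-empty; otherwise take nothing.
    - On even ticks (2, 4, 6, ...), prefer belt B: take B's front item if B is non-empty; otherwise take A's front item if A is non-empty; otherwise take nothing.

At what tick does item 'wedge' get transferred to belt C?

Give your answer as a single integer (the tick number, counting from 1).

Answer: 2

Derivation:
Tick 1: prefer A, take tile from A; A=[hinge,lens,gear] B=[wedge,grate,axle,beam,clip] C=[tile]
Tick 2: prefer B, take wedge from B; A=[hinge,lens,gear] B=[grate,axle,beam,clip] C=[tile,wedge]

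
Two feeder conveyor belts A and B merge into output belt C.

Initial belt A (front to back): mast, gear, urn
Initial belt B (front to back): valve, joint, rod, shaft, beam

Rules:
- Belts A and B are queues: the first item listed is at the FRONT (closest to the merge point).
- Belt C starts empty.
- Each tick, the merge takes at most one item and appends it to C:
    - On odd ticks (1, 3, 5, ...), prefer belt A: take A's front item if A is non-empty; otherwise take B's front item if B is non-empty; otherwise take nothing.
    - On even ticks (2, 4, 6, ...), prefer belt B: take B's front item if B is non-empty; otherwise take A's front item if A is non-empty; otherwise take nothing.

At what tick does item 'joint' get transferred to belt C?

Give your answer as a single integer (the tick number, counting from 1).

Answer: 4

Derivation:
Tick 1: prefer A, take mast from A; A=[gear,urn] B=[valve,joint,rod,shaft,beam] C=[mast]
Tick 2: prefer B, take valve from B; A=[gear,urn] B=[joint,rod,shaft,beam] C=[mast,valve]
Tick 3: prefer A, take gear from A; A=[urn] B=[joint,rod,shaft,beam] C=[mast,valve,gear]
Tick 4: prefer B, take joint from B; A=[urn] B=[rod,shaft,beam] C=[mast,valve,gear,joint]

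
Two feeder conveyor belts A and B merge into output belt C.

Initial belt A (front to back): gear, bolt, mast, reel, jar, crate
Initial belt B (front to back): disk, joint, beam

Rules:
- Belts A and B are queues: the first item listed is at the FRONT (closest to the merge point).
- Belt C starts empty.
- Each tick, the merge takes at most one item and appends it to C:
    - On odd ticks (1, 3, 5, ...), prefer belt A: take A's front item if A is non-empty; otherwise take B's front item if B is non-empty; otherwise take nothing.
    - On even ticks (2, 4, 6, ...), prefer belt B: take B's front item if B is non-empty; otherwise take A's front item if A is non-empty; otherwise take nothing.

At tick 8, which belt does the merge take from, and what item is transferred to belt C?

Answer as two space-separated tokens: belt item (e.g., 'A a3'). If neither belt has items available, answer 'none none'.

Tick 1: prefer A, take gear from A; A=[bolt,mast,reel,jar,crate] B=[disk,joint,beam] C=[gear]
Tick 2: prefer B, take disk from B; A=[bolt,mast,reel,jar,crate] B=[joint,beam] C=[gear,disk]
Tick 3: prefer A, take bolt from A; A=[mast,reel,jar,crate] B=[joint,beam] C=[gear,disk,bolt]
Tick 4: prefer B, take joint from B; A=[mast,reel,jar,crate] B=[beam] C=[gear,disk,bolt,joint]
Tick 5: prefer A, take mast from A; A=[reel,jar,crate] B=[beam] C=[gear,disk,bolt,joint,mast]
Tick 6: prefer B, take beam from B; A=[reel,jar,crate] B=[-] C=[gear,disk,bolt,joint,mast,beam]
Tick 7: prefer A, take reel from A; A=[jar,crate] B=[-] C=[gear,disk,bolt,joint,mast,beam,reel]
Tick 8: prefer B, take jar from A; A=[crate] B=[-] C=[gear,disk,bolt,joint,mast,beam,reel,jar]

Answer: A jar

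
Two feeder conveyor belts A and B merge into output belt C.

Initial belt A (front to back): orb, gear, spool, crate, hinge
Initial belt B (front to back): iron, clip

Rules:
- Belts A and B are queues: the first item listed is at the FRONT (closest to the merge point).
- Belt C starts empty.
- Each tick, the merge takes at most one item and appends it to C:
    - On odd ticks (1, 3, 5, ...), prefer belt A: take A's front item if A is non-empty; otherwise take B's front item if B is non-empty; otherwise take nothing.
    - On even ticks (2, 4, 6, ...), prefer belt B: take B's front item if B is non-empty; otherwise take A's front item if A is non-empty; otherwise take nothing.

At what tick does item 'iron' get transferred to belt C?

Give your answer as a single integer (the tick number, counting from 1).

Tick 1: prefer A, take orb from A; A=[gear,spool,crate,hinge] B=[iron,clip] C=[orb]
Tick 2: prefer B, take iron from B; A=[gear,spool,crate,hinge] B=[clip] C=[orb,iron]

Answer: 2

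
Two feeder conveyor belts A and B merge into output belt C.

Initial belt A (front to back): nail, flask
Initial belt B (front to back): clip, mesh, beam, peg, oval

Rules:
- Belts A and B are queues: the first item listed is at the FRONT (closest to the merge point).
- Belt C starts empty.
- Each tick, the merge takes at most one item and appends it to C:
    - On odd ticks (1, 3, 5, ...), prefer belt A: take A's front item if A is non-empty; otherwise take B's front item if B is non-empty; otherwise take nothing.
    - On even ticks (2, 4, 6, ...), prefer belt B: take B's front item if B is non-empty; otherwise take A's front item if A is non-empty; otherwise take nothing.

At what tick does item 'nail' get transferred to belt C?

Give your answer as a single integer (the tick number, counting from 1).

Tick 1: prefer A, take nail from A; A=[flask] B=[clip,mesh,beam,peg,oval] C=[nail]

Answer: 1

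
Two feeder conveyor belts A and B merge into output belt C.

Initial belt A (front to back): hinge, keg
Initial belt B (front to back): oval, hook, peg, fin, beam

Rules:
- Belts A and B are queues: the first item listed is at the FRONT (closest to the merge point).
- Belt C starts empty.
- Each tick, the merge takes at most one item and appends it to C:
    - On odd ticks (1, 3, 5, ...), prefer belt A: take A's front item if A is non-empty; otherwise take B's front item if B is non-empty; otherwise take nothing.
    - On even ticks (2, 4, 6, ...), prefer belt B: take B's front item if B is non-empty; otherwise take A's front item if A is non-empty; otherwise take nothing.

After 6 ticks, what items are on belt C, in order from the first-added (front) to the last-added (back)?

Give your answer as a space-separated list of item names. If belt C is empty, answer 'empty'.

Tick 1: prefer A, take hinge from A; A=[keg] B=[oval,hook,peg,fin,beam] C=[hinge]
Tick 2: prefer B, take oval from B; A=[keg] B=[hook,peg,fin,beam] C=[hinge,oval]
Tick 3: prefer A, take keg from A; A=[-] B=[hook,peg,fin,beam] C=[hinge,oval,keg]
Tick 4: prefer B, take hook from B; A=[-] B=[peg,fin,beam] C=[hinge,oval,keg,hook]
Tick 5: prefer A, take peg from B; A=[-] B=[fin,beam] C=[hinge,oval,keg,hook,peg]
Tick 6: prefer B, take fin from B; A=[-] B=[beam] C=[hinge,oval,keg,hook,peg,fin]

Answer: hinge oval keg hook peg fin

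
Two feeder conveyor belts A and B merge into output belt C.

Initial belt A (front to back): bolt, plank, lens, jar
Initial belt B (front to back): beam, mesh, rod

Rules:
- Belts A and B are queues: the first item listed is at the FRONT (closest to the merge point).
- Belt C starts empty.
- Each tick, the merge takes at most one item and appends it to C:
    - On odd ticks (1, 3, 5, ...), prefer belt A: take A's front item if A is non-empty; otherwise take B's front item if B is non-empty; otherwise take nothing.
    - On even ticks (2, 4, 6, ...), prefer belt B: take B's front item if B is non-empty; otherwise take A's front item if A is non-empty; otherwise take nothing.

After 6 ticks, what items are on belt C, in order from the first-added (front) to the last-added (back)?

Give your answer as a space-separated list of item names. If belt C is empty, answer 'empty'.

Tick 1: prefer A, take bolt from A; A=[plank,lens,jar] B=[beam,mesh,rod] C=[bolt]
Tick 2: prefer B, take beam from B; A=[plank,lens,jar] B=[mesh,rod] C=[bolt,beam]
Tick 3: prefer A, take plank from A; A=[lens,jar] B=[mesh,rod] C=[bolt,beam,plank]
Tick 4: prefer B, take mesh from B; A=[lens,jar] B=[rod] C=[bolt,beam,plank,mesh]
Tick 5: prefer A, take lens from A; A=[jar] B=[rod] C=[bolt,beam,plank,mesh,lens]
Tick 6: prefer B, take rod from B; A=[jar] B=[-] C=[bolt,beam,plank,mesh,lens,rod]

Answer: bolt beam plank mesh lens rod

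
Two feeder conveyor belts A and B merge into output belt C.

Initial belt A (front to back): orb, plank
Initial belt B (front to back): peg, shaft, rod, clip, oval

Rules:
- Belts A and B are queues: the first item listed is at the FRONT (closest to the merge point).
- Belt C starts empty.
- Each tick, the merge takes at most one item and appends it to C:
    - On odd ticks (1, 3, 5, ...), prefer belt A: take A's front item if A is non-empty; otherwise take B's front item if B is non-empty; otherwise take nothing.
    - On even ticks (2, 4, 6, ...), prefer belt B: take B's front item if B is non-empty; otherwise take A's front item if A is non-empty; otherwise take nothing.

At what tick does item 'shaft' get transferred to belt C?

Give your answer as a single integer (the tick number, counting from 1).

Tick 1: prefer A, take orb from A; A=[plank] B=[peg,shaft,rod,clip,oval] C=[orb]
Tick 2: prefer B, take peg from B; A=[plank] B=[shaft,rod,clip,oval] C=[orb,peg]
Tick 3: prefer A, take plank from A; A=[-] B=[shaft,rod,clip,oval] C=[orb,peg,plank]
Tick 4: prefer B, take shaft from B; A=[-] B=[rod,clip,oval] C=[orb,peg,plank,shaft]

Answer: 4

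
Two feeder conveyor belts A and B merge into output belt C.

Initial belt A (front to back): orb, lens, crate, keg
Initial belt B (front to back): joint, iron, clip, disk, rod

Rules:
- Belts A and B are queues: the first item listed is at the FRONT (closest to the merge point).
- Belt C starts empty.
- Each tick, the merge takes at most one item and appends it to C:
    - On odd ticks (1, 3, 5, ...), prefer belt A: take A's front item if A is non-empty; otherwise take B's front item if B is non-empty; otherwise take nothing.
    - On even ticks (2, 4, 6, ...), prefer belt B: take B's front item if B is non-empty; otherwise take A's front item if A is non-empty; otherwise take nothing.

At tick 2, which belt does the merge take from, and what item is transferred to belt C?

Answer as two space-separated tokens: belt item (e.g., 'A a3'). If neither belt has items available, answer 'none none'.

Tick 1: prefer A, take orb from A; A=[lens,crate,keg] B=[joint,iron,clip,disk,rod] C=[orb]
Tick 2: prefer B, take joint from B; A=[lens,crate,keg] B=[iron,clip,disk,rod] C=[orb,joint]

Answer: B joint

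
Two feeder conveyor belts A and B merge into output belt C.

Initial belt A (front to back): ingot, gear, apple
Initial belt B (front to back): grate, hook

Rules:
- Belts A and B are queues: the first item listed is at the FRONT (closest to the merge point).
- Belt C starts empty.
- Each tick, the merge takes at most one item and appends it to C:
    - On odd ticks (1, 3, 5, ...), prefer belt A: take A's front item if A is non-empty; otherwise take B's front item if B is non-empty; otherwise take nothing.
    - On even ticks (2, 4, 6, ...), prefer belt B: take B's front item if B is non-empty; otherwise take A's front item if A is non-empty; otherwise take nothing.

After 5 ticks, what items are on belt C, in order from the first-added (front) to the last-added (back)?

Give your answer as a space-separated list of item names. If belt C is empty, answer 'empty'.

Tick 1: prefer A, take ingot from A; A=[gear,apple] B=[grate,hook] C=[ingot]
Tick 2: prefer B, take grate from B; A=[gear,apple] B=[hook] C=[ingot,grate]
Tick 3: prefer A, take gear from A; A=[apple] B=[hook] C=[ingot,grate,gear]
Tick 4: prefer B, take hook from B; A=[apple] B=[-] C=[ingot,grate,gear,hook]
Tick 5: prefer A, take apple from A; A=[-] B=[-] C=[ingot,grate,gear,hook,apple]

Answer: ingot grate gear hook apple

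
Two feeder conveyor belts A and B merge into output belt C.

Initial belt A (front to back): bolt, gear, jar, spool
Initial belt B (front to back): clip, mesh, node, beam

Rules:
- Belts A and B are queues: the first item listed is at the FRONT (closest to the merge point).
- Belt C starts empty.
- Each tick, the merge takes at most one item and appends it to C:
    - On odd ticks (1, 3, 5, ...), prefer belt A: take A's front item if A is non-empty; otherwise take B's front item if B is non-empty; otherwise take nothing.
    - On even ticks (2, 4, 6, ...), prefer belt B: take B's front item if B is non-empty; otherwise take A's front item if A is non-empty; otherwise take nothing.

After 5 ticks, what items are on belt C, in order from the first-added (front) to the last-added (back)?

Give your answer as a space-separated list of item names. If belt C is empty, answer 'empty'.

Tick 1: prefer A, take bolt from A; A=[gear,jar,spool] B=[clip,mesh,node,beam] C=[bolt]
Tick 2: prefer B, take clip from B; A=[gear,jar,spool] B=[mesh,node,beam] C=[bolt,clip]
Tick 3: prefer A, take gear from A; A=[jar,spool] B=[mesh,node,beam] C=[bolt,clip,gear]
Tick 4: prefer B, take mesh from B; A=[jar,spool] B=[node,beam] C=[bolt,clip,gear,mesh]
Tick 5: prefer A, take jar from A; A=[spool] B=[node,beam] C=[bolt,clip,gear,mesh,jar]

Answer: bolt clip gear mesh jar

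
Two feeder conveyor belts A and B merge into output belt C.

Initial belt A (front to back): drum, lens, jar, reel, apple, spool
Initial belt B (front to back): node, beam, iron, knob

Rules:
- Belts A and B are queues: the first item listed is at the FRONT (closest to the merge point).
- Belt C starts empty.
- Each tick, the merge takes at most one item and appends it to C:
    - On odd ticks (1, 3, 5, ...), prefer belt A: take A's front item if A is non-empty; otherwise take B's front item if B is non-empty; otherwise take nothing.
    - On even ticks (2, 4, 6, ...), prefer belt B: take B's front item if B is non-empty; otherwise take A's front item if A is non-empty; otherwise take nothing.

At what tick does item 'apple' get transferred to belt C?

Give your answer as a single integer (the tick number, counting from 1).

Answer: 9

Derivation:
Tick 1: prefer A, take drum from A; A=[lens,jar,reel,apple,spool] B=[node,beam,iron,knob] C=[drum]
Tick 2: prefer B, take node from B; A=[lens,jar,reel,apple,spool] B=[beam,iron,knob] C=[drum,node]
Tick 3: prefer A, take lens from A; A=[jar,reel,apple,spool] B=[beam,iron,knob] C=[drum,node,lens]
Tick 4: prefer B, take beam from B; A=[jar,reel,apple,spool] B=[iron,knob] C=[drum,node,lens,beam]
Tick 5: prefer A, take jar from A; A=[reel,apple,spool] B=[iron,knob] C=[drum,node,lens,beam,jar]
Tick 6: prefer B, take iron from B; A=[reel,apple,spool] B=[knob] C=[drum,node,lens,beam,jar,iron]
Tick 7: prefer A, take reel from A; A=[apple,spool] B=[knob] C=[drum,node,lens,beam,jar,iron,reel]
Tick 8: prefer B, take knob from B; A=[apple,spool] B=[-] C=[drum,node,lens,beam,jar,iron,reel,knob]
Tick 9: prefer A, take apple from A; A=[spool] B=[-] C=[drum,node,lens,beam,jar,iron,reel,knob,apple]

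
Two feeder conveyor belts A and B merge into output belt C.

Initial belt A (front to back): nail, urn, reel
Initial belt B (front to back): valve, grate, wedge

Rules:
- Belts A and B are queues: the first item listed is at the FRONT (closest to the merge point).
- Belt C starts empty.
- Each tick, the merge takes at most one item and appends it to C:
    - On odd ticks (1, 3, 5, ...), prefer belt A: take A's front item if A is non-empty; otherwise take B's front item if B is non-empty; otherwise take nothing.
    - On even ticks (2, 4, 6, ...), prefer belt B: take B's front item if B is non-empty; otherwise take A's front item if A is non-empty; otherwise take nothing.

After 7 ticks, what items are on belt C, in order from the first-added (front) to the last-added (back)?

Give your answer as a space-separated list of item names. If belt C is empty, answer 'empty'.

Answer: nail valve urn grate reel wedge

Derivation:
Tick 1: prefer A, take nail from A; A=[urn,reel] B=[valve,grate,wedge] C=[nail]
Tick 2: prefer B, take valve from B; A=[urn,reel] B=[grate,wedge] C=[nail,valve]
Tick 3: prefer A, take urn from A; A=[reel] B=[grate,wedge] C=[nail,valve,urn]
Tick 4: prefer B, take grate from B; A=[reel] B=[wedge] C=[nail,valve,urn,grate]
Tick 5: prefer A, take reel from A; A=[-] B=[wedge] C=[nail,valve,urn,grate,reel]
Tick 6: prefer B, take wedge from B; A=[-] B=[-] C=[nail,valve,urn,grate,reel,wedge]
Tick 7: prefer A, both empty, nothing taken; A=[-] B=[-] C=[nail,valve,urn,grate,reel,wedge]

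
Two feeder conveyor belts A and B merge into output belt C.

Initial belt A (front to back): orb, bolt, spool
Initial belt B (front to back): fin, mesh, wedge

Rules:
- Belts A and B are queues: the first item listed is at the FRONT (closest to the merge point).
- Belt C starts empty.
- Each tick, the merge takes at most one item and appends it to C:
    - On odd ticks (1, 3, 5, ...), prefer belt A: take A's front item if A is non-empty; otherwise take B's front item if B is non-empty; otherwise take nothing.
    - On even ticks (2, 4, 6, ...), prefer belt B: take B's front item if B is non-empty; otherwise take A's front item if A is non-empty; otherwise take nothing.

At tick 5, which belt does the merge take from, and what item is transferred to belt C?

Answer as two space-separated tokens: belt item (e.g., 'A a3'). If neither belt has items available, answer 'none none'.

Tick 1: prefer A, take orb from A; A=[bolt,spool] B=[fin,mesh,wedge] C=[orb]
Tick 2: prefer B, take fin from B; A=[bolt,spool] B=[mesh,wedge] C=[orb,fin]
Tick 3: prefer A, take bolt from A; A=[spool] B=[mesh,wedge] C=[orb,fin,bolt]
Tick 4: prefer B, take mesh from B; A=[spool] B=[wedge] C=[orb,fin,bolt,mesh]
Tick 5: prefer A, take spool from A; A=[-] B=[wedge] C=[orb,fin,bolt,mesh,spool]

Answer: A spool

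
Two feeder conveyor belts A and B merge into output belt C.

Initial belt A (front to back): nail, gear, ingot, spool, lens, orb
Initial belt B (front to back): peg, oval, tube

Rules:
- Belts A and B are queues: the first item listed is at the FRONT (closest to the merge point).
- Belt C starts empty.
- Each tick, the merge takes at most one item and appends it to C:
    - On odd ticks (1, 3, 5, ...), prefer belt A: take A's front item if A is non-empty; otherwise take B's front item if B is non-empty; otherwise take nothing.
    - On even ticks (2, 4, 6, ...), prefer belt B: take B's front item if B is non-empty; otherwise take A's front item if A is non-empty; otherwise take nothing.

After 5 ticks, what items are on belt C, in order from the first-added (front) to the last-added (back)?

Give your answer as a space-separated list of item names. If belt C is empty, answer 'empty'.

Tick 1: prefer A, take nail from A; A=[gear,ingot,spool,lens,orb] B=[peg,oval,tube] C=[nail]
Tick 2: prefer B, take peg from B; A=[gear,ingot,spool,lens,orb] B=[oval,tube] C=[nail,peg]
Tick 3: prefer A, take gear from A; A=[ingot,spool,lens,orb] B=[oval,tube] C=[nail,peg,gear]
Tick 4: prefer B, take oval from B; A=[ingot,spool,lens,orb] B=[tube] C=[nail,peg,gear,oval]
Tick 5: prefer A, take ingot from A; A=[spool,lens,orb] B=[tube] C=[nail,peg,gear,oval,ingot]

Answer: nail peg gear oval ingot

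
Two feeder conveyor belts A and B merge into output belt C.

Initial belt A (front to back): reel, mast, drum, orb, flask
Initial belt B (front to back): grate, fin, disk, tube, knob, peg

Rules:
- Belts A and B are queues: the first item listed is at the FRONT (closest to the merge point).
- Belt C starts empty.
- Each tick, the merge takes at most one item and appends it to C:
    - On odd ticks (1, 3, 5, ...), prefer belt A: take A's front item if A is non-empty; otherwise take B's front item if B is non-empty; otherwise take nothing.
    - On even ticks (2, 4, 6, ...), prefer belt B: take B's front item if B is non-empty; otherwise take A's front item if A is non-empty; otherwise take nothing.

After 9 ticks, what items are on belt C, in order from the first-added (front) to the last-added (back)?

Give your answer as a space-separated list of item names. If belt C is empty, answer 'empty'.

Tick 1: prefer A, take reel from A; A=[mast,drum,orb,flask] B=[grate,fin,disk,tube,knob,peg] C=[reel]
Tick 2: prefer B, take grate from B; A=[mast,drum,orb,flask] B=[fin,disk,tube,knob,peg] C=[reel,grate]
Tick 3: prefer A, take mast from A; A=[drum,orb,flask] B=[fin,disk,tube,knob,peg] C=[reel,grate,mast]
Tick 4: prefer B, take fin from B; A=[drum,orb,flask] B=[disk,tube,knob,peg] C=[reel,grate,mast,fin]
Tick 5: prefer A, take drum from A; A=[orb,flask] B=[disk,tube,knob,peg] C=[reel,grate,mast,fin,drum]
Tick 6: prefer B, take disk from B; A=[orb,flask] B=[tube,knob,peg] C=[reel,grate,mast,fin,drum,disk]
Tick 7: prefer A, take orb from A; A=[flask] B=[tube,knob,peg] C=[reel,grate,mast,fin,drum,disk,orb]
Tick 8: prefer B, take tube from B; A=[flask] B=[knob,peg] C=[reel,grate,mast,fin,drum,disk,orb,tube]
Tick 9: prefer A, take flask from A; A=[-] B=[knob,peg] C=[reel,grate,mast,fin,drum,disk,orb,tube,flask]

Answer: reel grate mast fin drum disk orb tube flask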